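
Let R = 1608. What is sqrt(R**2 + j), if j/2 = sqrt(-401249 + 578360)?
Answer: sqrt(2585664 + 6*sqrt(19679)) ≈ 1608.3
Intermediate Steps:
j = 6*sqrt(19679) (j = 2*sqrt(-401249 + 578360) = 2*sqrt(177111) = 2*(3*sqrt(19679)) = 6*sqrt(19679) ≈ 841.69)
sqrt(R**2 + j) = sqrt(1608**2 + 6*sqrt(19679)) = sqrt(2585664 + 6*sqrt(19679))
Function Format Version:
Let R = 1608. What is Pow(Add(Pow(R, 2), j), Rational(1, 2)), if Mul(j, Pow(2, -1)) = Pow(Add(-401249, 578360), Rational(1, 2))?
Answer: Pow(Add(2585664, Mul(6, Pow(19679, Rational(1, 2)))), Rational(1, 2)) ≈ 1608.3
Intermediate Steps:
j = Mul(6, Pow(19679, Rational(1, 2))) (j = Mul(2, Pow(Add(-401249, 578360), Rational(1, 2))) = Mul(2, Pow(177111, Rational(1, 2))) = Mul(2, Mul(3, Pow(19679, Rational(1, 2)))) = Mul(6, Pow(19679, Rational(1, 2))) ≈ 841.69)
Pow(Add(Pow(R, 2), j), Rational(1, 2)) = Pow(Add(Pow(1608, 2), Mul(6, Pow(19679, Rational(1, 2)))), Rational(1, 2)) = Pow(Add(2585664, Mul(6, Pow(19679, Rational(1, 2)))), Rational(1, 2))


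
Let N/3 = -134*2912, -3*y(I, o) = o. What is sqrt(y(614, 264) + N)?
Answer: 2*I*sqrt(292678) ≈ 1082.0*I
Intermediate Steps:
y(I, o) = -o/3
N = -1170624 (N = 3*(-134*2912) = 3*(-390208) = -1170624)
sqrt(y(614, 264) + N) = sqrt(-1/3*264 - 1170624) = sqrt(-88 - 1170624) = sqrt(-1170712) = 2*I*sqrt(292678)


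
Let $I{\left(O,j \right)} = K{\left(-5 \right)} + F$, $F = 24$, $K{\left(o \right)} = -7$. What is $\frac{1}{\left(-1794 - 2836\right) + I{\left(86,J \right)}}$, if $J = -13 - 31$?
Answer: $- \frac{1}{4613} \approx -0.00021678$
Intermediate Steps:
$J = -44$ ($J = -13 - 31 = -44$)
$I{\left(O,j \right)} = 17$ ($I{\left(O,j \right)} = -7 + 24 = 17$)
$\frac{1}{\left(-1794 - 2836\right) + I{\left(86,J \right)}} = \frac{1}{\left(-1794 - 2836\right) + 17} = \frac{1}{-4630 + 17} = \frac{1}{-4613} = - \frac{1}{4613}$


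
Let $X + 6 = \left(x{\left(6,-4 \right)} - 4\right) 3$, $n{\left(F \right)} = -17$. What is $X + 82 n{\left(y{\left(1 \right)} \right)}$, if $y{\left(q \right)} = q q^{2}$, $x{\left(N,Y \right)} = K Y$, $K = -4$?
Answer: $-1364$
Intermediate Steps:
$x{\left(N,Y \right)} = - 4 Y$
$y{\left(q \right)} = q^{3}$
$X = 30$ ($X = -6 + \left(\left(-4\right) \left(-4\right) - 4\right) 3 = -6 + \left(16 - 4\right) 3 = -6 + 12 \cdot 3 = -6 + 36 = 30$)
$X + 82 n{\left(y{\left(1 \right)} \right)} = 30 + 82 \left(-17\right) = 30 - 1394 = -1364$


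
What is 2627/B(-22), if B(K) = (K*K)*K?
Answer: -2627/10648 ≈ -0.24671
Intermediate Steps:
B(K) = K**3 (B(K) = K**2*K = K**3)
2627/B(-22) = 2627/((-22)**3) = 2627/(-10648) = 2627*(-1/10648) = -2627/10648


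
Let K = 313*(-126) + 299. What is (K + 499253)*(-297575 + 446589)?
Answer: 68563427596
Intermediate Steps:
K = -39139 (K = -39438 + 299 = -39139)
(K + 499253)*(-297575 + 446589) = (-39139 + 499253)*(-297575 + 446589) = 460114*149014 = 68563427596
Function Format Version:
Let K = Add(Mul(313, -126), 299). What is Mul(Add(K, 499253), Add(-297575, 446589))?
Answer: 68563427596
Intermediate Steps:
K = -39139 (K = Add(-39438, 299) = -39139)
Mul(Add(K, 499253), Add(-297575, 446589)) = Mul(Add(-39139, 499253), Add(-297575, 446589)) = Mul(460114, 149014) = 68563427596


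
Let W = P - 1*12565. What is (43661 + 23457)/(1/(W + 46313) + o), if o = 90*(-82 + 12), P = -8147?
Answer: -1718287918/161286299 ≈ -10.654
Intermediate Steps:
W = -20712 (W = -8147 - 1*12565 = -8147 - 12565 = -20712)
o = -6300 (o = 90*(-70) = -6300)
(43661 + 23457)/(1/(W + 46313) + o) = (43661 + 23457)/(1/(-20712 + 46313) - 6300) = 67118/(1/25601 - 6300) = 67118/(-161286299/25601) = 67118*(-25601/161286299) = -1718287918/161286299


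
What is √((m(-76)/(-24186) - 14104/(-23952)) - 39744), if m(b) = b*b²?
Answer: I*√5786233418393234346/12068814 ≈ 199.31*I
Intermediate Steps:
m(b) = b³
√((m(-76)/(-24186) - 14104/(-23952)) - 39744) = √(((-76)³/(-24186) - 14104/(-23952)) - 39744) = √((-438976*(-1/24186) - 14104*(-1/23952)) - 39744) = √((219488/12093 + 1763/2994) - 39744) = √(226155677/12068814 - 39744) = √(-479436787939/12068814) = I*√5786233418393234346/12068814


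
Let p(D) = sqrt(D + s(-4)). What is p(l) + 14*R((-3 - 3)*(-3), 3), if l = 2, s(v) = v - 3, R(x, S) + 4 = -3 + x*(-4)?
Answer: -1106 + I*sqrt(5) ≈ -1106.0 + 2.2361*I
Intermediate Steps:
R(x, S) = -7 - 4*x (R(x, S) = -4 + (-3 + x*(-4)) = -4 + (-3 - 4*x) = -7 - 4*x)
s(v) = -3 + v
p(D) = sqrt(-7 + D) (p(D) = sqrt(D + (-3 - 4)) = sqrt(D - 7) = sqrt(-7 + D))
p(l) + 14*R((-3 - 3)*(-3), 3) = sqrt(-7 + 2) + 14*(-7 - 4*(-3 - 3)*(-3)) = sqrt(-5) + 14*(-7 - (-24)*(-3)) = I*sqrt(5) + 14*(-7 - 4*18) = I*sqrt(5) + 14*(-7 - 72) = I*sqrt(5) + 14*(-79) = I*sqrt(5) - 1106 = -1106 + I*sqrt(5)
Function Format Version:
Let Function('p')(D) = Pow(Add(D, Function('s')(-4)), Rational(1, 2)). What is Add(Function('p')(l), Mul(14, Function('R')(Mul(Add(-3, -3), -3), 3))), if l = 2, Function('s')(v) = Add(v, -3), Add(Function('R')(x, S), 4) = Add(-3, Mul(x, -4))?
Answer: Add(-1106, Mul(I, Pow(5, Rational(1, 2)))) ≈ Add(-1106.0, Mul(2.2361, I))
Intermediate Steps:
Function('R')(x, S) = Add(-7, Mul(-4, x)) (Function('R')(x, S) = Add(-4, Add(-3, Mul(x, -4))) = Add(-4, Add(-3, Mul(-4, x))) = Add(-7, Mul(-4, x)))
Function('s')(v) = Add(-3, v)
Function('p')(D) = Pow(Add(-7, D), Rational(1, 2)) (Function('p')(D) = Pow(Add(D, Add(-3, -4)), Rational(1, 2)) = Pow(Add(D, -7), Rational(1, 2)) = Pow(Add(-7, D), Rational(1, 2)))
Add(Function('p')(l), Mul(14, Function('R')(Mul(Add(-3, -3), -3), 3))) = Add(Pow(Add(-7, 2), Rational(1, 2)), Mul(14, Add(-7, Mul(-4, Mul(Add(-3, -3), -3))))) = Add(Pow(-5, Rational(1, 2)), Mul(14, Add(-7, Mul(-4, Mul(-6, -3))))) = Add(Mul(I, Pow(5, Rational(1, 2))), Mul(14, Add(-7, Mul(-4, 18)))) = Add(Mul(I, Pow(5, Rational(1, 2))), Mul(14, Add(-7, -72))) = Add(Mul(I, Pow(5, Rational(1, 2))), Mul(14, -79)) = Add(Mul(I, Pow(5, Rational(1, 2))), -1106) = Add(-1106, Mul(I, Pow(5, Rational(1, 2))))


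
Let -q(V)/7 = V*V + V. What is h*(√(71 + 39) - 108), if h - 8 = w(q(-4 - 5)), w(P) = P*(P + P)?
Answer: -54868320 + 508040*√110 ≈ -4.9540e+7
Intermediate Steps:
q(V) = -7*V - 7*V² (q(V) = -7*(V*V + V) = -7*(V² + V) = -7*(V + V²) = -7*V - 7*V²)
w(P) = 2*P² (w(P) = P*(2*P) = 2*P²)
h = 508040 (h = 8 + 2*(-7*(-4 - 5)*(1 + (-4 - 5)))² = 8 + 2*(-7*(-9)*(1 - 9))² = 8 + 2*(-7*(-9)*(-8))² = 8 + 2*(-504)² = 8 + 2*254016 = 8 + 508032 = 508040)
h*(√(71 + 39) - 108) = 508040*(√(71 + 39) - 108) = 508040*(√110 - 108) = 508040*(-108 + √110) = -54868320 + 508040*√110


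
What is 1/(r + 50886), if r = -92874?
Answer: -1/41988 ≈ -2.3816e-5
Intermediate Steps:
1/(r + 50886) = 1/(-92874 + 50886) = 1/(-41988) = -1/41988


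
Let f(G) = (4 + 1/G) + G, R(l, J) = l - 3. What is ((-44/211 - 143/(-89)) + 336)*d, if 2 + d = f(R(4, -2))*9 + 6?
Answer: 367488058/18779 ≈ 19569.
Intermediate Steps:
R(l, J) = -3 + l
f(G) = 4 + G + 1/G (f(G) = (4 + 1/G) + G = 4 + G + 1/G)
d = 58 (d = -2 + ((4 + (-3 + 4) + 1/(-3 + 4))*9 + 6) = -2 + ((4 + 1 + 1/1)*9 + 6) = -2 + ((4 + 1 + 1)*9 + 6) = -2 + (6*9 + 6) = -2 + (54 + 6) = -2 + 60 = 58)
((-44/211 - 143/(-89)) + 336)*d = ((-44/211 - 143/(-89)) + 336)*58 = ((-44*1/211 - 143*(-1/89)) + 336)*58 = ((-44/211 + 143/89) + 336)*58 = (26257/18779 + 336)*58 = (6336001/18779)*58 = 367488058/18779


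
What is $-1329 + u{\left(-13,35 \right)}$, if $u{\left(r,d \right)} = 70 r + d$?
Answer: $-2204$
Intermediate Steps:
$u{\left(r,d \right)} = d + 70 r$
$-1329 + u{\left(-13,35 \right)} = -1329 + \left(35 + 70 \left(-13\right)\right) = -1329 + \left(35 - 910\right) = -1329 - 875 = -2204$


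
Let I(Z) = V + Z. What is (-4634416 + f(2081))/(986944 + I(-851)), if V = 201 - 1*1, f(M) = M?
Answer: -4632335/986293 ≈ -4.6967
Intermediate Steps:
V = 200 (V = 201 - 1 = 200)
I(Z) = 200 + Z
(-4634416 + f(2081))/(986944 + I(-851)) = (-4634416 + 2081)/(986944 + (200 - 851)) = -4632335/(986944 - 651) = -4632335/986293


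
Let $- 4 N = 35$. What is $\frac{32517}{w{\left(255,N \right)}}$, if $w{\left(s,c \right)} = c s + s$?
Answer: $- \frac{43356}{2635} \approx -16.454$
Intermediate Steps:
$N = - \frac{35}{4}$ ($N = \left(- \frac{1}{4}\right) 35 = - \frac{35}{4} \approx -8.75$)
$w{\left(s,c \right)} = s + c s$
$\frac{32517}{w{\left(255,N \right)}} = \frac{32517}{255 \left(1 - \frac{35}{4}\right)} = \frac{32517}{255 \left(- \frac{31}{4}\right)} = \frac{32517}{- \frac{7905}{4}} = 32517 \left(- \frac{4}{7905}\right) = - \frac{43356}{2635}$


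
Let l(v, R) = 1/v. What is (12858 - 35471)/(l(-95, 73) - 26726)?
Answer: 2148235/2538971 ≈ 0.84610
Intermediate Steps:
(12858 - 35471)/(l(-95, 73) - 26726) = (12858 - 35471)/(1/(-95) - 26726) = -22613/(-1/95 - 26726) = -22613/(-2538971/95) = -22613*(-95/2538971) = 2148235/2538971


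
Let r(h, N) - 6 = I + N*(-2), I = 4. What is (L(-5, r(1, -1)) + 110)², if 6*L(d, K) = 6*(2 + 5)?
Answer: 13689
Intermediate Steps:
r(h, N) = 10 - 2*N (r(h, N) = 6 + (4 + N*(-2)) = 6 + (4 - 2*N) = 10 - 2*N)
L(d, K) = 7 (L(d, K) = (6*(2 + 5))/6 = (6*7)/6 = (⅙)*42 = 7)
(L(-5, r(1, -1)) + 110)² = (7 + 110)² = 117² = 13689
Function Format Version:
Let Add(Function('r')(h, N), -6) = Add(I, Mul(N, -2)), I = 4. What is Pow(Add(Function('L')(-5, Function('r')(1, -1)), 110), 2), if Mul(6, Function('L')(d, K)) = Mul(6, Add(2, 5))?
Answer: 13689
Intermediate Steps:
Function('r')(h, N) = Add(10, Mul(-2, N)) (Function('r')(h, N) = Add(6, Add(4, Mul(N, -2))) = Add(6, Add(4, Mul(-2, N))) = Add(10, Mul(-2, N)))
Function('L')(d, K) = 7 (Function('L')(d, K) = Mul(Rational(1, 6), Mul(6, Add(2, 5))) = Mul(Rational(1, 6), Mul(6, 7)) = Mul(Rational(1, 6), 42) = 7)
Pow(Add(Function('L')(-5, Function('r')(1, -1)), 110), 2) = Pow(Add(7, 110), 2) = Pow(117, 2) = 13689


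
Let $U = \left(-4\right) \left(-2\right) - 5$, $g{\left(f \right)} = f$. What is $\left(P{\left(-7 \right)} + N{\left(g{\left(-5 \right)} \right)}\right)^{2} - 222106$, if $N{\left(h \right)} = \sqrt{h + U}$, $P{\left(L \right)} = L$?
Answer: $-222106 + \left(7 - i \sqrt{2}\right)^{2} \approx -2.2206 \cdot 10^{5} - 19.799 i$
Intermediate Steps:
$U = 3$ ($U = 8 - 5 = 3$)
$N{\left(h \right)} = \sqrt{3 + h}$ ($N{\left(h \right)} = \sqrt{h + 3} = \sqrt{3 + h}$)
$\left(P{\left(-7 \right)} + N{\left(g{\left(-5 \right)} \right)}\right)^{2} - 222106 = \left(-7 + \sqrt{3 - 5}\right)^{2} - 222106 = \left(-7 + \sqrt{-2}\right)^{2} - 222106 = \left(-7 + i \sqrt{2}\right)^{2} - 222106 = -222106 + \left(-7 + i \sqrt{2}\right)^{2}$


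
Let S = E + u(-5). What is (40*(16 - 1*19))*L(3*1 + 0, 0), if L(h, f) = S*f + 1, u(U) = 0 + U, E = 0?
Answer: -120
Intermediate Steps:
u(U) = U
S = -5 (S = 0 - 5 = -5)
L(h, f) = 1 - 5*f (L(h, f) = -5*f + 1 = 1 - 5*f)
(40*(16 - 1*19))*L(3*1 + 0, 0) = (40*(16 - 1*19))*(1 - 5*0) = (40*(16 - 19))*(1 + 0) = (40*(-3))*1 = -120*1 = -120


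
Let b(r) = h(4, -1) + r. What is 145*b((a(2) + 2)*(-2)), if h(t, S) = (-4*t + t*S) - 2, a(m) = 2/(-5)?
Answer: -3654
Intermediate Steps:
a(m) = -⅖ (a(m) = 2*(-⅕) = -⅖)
h(t, S) = -2 - 4*t + S*t (h(t, S) = (-4*t + S*t) - 2 = -2 - 4*t + S*t)
b(r) = -22 + r (b(r) = (-2 - 4*4 - 1*4) + r = (-2 - 16 - 4) + r = -22 + r)
145*b((a(2) + 2)*(-2)) = 145*(-22 + (-⅖ + 2)*(-2)) = 145*(-22 + (8/5)*(-2)) = 145*(-22 - 16/5) = 145*(-126/5) = -3654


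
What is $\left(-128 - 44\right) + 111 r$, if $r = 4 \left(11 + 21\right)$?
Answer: $14036$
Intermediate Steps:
$r = 128$ ($r = 4 \cdot 32 = 128$)
$\left(-128 - 44\right) + 111 r = \left(-128 - 44\right) + 111 \cdot 128 = \left(-128 - 44\right) + 14208 = -172 + 14208 = 14036$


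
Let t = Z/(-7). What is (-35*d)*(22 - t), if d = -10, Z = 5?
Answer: 7950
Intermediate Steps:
t = -5/7 (t = 5/(-7) = 5*(-⅐) = -5/7 ≈ -0.71429)
(-35*d)*(22 - t) = (-35*(-10))*(22 - 1*(-5/7)) = 350*(22 + 5/7) = 350*(159/7) = 7950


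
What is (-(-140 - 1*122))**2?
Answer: 68644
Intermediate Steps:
(-(-140 - 1*122))**2 = (-(-140 - 122))**2 = (-1*(-262))**2 = 262**2 = 68644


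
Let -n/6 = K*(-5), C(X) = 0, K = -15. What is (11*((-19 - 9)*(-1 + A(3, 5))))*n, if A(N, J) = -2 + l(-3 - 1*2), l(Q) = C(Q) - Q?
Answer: 277200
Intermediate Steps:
l(Q) = -Q (l(Q) = 0 - Q = -Q)
A(N, J) = 3 (A(N, J) = -2 - (-3 - 1*2) = -2 - (-3 - 2) = -2 - 1*(-5) = -2 + 5 = 3)
n = -450 (n = -(-90)*(-5) = -6*75 = -450)
(11*((-19 - 9)*(-1 + A(3, 5))))*n = (11*((-19 - 9)*(-1 + 3)))*(-450) = (11*(-28*2))*(-450) = (11*(-56))*(-450) = -616*(-450) = 277200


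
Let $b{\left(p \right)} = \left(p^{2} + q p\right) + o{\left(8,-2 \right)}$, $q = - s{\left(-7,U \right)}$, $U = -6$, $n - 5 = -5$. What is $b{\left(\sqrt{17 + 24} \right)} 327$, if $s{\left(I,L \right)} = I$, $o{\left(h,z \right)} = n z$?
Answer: $13407 + 2289 \sqrt{41} \approx 28064.0$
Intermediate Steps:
$n = 0$ ($n = 5 - 5 = 0$)
$o{\left(h,z \right)} = 0$ ($o{\left(h,z \right)} = 0 z = 0$)
$q = 7$ ($q = \left(-1\right) \left(-7\right) = 7$)
$b{\left(p \right)} = p^{2} + 7 p$ ($b{\left(p \right)} = \left(p^{2} + 7 p\right) + 0 = p^{2} + 7 p$)
$b{\left(\sqrt{17 + 24} \right)} 327 = \sqrt{17 + 24} \left(7 + \sqrt{17 + 24}\right) 327 = \sqrt{41} \left(7 + \sqrt{41}\right) 327 = 327 \sqrt{41} \left(7 + \sqrt{41}\right)$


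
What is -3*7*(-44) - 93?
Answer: 831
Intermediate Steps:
-3*7*(-44) - 93 = -21*(-44) - 93 = 924 - 93 = 831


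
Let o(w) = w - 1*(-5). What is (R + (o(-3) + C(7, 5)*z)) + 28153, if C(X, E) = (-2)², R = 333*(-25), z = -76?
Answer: 19526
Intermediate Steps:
R = -8325
C(X, E) = 4
o(w) = 5 + w (o(w) = w + 5 = 5 + w)
(R + (o(-3) + C(7, 5)*z)) + 28153 = (-8325 + ((5 - 3) + 4*(-76))) + 28153 = (-8325 + (2 - 304)) + 28153 = (-8325 - 302) + 28153 = -8627 + 28153 = 19526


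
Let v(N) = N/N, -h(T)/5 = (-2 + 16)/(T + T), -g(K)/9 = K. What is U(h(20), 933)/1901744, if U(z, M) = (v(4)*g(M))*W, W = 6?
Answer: -25191/950872 ≈ -0.026493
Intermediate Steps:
g(K) = -9*K
h(T) = -35/T (h(T) = -5*(-2 + 16)/(T + T) = -70/(2*T) = -70*1/(2*T) = -35/T)
v(N) = 1
U(z, M) = -54*M (U(z, M) = (1*(-9*M))*6 = -9*M*6 = -54*M)
U(h(20), 933)/1901744 = -54*933/1901744 = -50382*1/1901744 = -25191/950872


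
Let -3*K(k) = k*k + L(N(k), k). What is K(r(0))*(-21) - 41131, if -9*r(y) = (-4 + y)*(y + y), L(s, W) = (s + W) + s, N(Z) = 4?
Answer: -41075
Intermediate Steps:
L(s, W) = W + 2*s (L(s, W) = (W + s) + s = W + 2*s)
r(y) = -2*y*(-4 + y)/9 (r(y) = -(-4 + y)*(y + y)/9 = -(-4 + y)*2*y/9 = -2*y*(-4 + y)/9)
K(k) = -8/3 - k/3 - k**2/3 (K(k) = -(k*k + (k + 2*4))/3 = -(k**2 + (k + 8))/3 = -(k**2 + (8 + k))/3 = -(8 + k + k**2)/3 = -8/3 - k/3 - k**2/3)
K(r(0))*(-21) - 41131 = (-8/3 - 2*0*(4 - 1*0)/27 - ((2/9)*0*(4 - 1*0))**2/3)*(-21) - 41131 = (-8/3 - 2*0*(4 + 0)/27 - ((2/9)*0*(4 + 0))**2/3)*(-21) - 41131 = (-8/3 - 2*0*4/27 - ((2/9)*0*4)**2/3)*(-21) - 41131 = (-8/3 - 1/3*0 - 1/3*0**2)*(-21) - 41131 = (-8/3 + 0 - 1/3*0)*(-21) - 41131 = (-8/3 + 0 + 0)*(-21) - 41131 = -8/3*(-21) - 41131 = 56 - 41131 = -41075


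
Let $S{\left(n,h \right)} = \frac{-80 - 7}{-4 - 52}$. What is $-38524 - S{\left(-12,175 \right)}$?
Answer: $- \frac{2157431}{56} \approx -38526.0$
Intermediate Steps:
$S{\left(n,h \right)} = \frac{87}{56}$ ($S{\left(n,h \right)} = - \frac{87}{-56} = \left(-87\right) \left(- \frac{1}{56}\right) = \frac{87}{56}$)
$-38524 - S{\left(-12,175 \right)} = -38524 - \frac{87}{56} = - \frac{2157431}{56}$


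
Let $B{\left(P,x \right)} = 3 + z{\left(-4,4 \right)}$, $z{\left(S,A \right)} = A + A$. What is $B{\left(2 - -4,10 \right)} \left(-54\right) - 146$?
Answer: $-740$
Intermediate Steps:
$z{\left(S,A \right)} = 2 A$
$B{\left(P,x \right)} = 11$ ($B{\left(P,x \right)} = 3 + 2 \cdot 4 = 3 + 8 = 11$)
$B{\left(2 - -4,10 \right)} \left(-54\right) - 146 = 11 \left(-54\right) - 146 = -594 - 146 = -740$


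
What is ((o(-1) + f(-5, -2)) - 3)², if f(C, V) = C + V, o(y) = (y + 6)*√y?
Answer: 75 - 100*I ≈ 75.0 - 100.0*I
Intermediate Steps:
o(y) = √y*(6 + y) (o(y) = (6 + y)*√y = √y*(6 + y))
((o(-1) + f(-5, -2)) - 3)² = ((√(-1)*(6 - 1) + (-5 - 2)) - 3)² = ((I*5 - 7) - 3)² = ((5*I - 7) - 3)² = ((-7 + 5*I) - 3)² = (-10 + 5*I)²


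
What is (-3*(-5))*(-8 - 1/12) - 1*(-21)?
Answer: -401/4 ≈ -100.25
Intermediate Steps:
(-3*(-5))*(-8 - 1/12) - 1*(-21) = 15*(-8 - 1*1/12) + 21 = 15*(-8 - 1/12) + 21 = 15*(-97/12) + 21 = -485/4 + 21 = -401/4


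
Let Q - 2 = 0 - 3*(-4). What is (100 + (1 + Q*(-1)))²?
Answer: 7569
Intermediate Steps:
Q = 14 (Q = 2 + (0 - 3*(-4)) = 2 + (0 + 12) = 2 + 12 = 14)
(100 + (1 + Q*(-1)))² = (100 + (1 + 14*(-1)))² = (100 + (1 - 14))² = (100 - 13)² = 87² = 7569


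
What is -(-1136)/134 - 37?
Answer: -1911/67 ≈ -28.522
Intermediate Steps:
-(-1136)/134 - 37 = -16*(-71/134) - 37 = 568/67 - 37 = -1911/67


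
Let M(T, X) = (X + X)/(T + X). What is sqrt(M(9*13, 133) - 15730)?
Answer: I*sqrt(9830585)/25 ≈ 125.42*I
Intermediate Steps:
M(T, X) = 2*X/(T + X) (M(T, X) = (2*X)/(T + X) = 2*X/(T + X))
sqrt(M(9*13, 133) - 15730) = sqrt(2*133/(9*13 + 133) - 15730) = sqrt(2*133/(117 + 133) - 15730) = sqrt(2*133/250 - 15730) = sqrt(2*133*(1/250) - 15730) = sqrt(133/125 - 15730) = sqrt(-1966117/125) = I*sqrt(9830585)/25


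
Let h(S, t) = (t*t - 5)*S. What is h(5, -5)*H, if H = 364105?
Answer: 36410500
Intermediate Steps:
h(S, t) = S*(-5 + t²) (h(S, t) = (t² - 5)*S = (-5 + t²)*S = S*(-5 + t²))
h(5, -5)*H = (5*(-5 + (-5)²))*364105 = (5*(-5 + 25))*364105 = (5*20)*364105 = 100*364105 = 36410500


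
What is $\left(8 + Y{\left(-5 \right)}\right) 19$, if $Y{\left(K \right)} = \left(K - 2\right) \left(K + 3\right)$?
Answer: $418$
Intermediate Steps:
$Y{\left(K \right)} = \left(-2 + K\right) \left(3 + K\right)$
$\left(8 + Y{\left(-5 \right)}\right) 19 = \left(8 - \left(11 - 25\right)\right) 19 = \left(8 - -14\right) 19 = \left(8 + 14\right) 19 = 22 \cdot 19 = 418$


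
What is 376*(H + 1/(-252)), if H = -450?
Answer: -10659694/63 ≈ -1.6920e+5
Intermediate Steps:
376*(H + 1/(-252)) = 376*(-450 + 1/(-252)) = 376*(-450 - 1/252) = 376*(-113401/252) = -10659694/63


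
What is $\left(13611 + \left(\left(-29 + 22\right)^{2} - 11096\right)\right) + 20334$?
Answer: $22898$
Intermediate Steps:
$\left(13611 + \left(\left(-29 + 22\right)^{2} - 11096\right)\right) + 20334 = \left(13611 - \left(11096 - \left(-7\right)^{2}\right)\right) + 20334 = \left(13611 + \left(49 - 11096\right)\right) + 20334 = \left(13611 - 11047\right) + 20334 = 2564 + 20334 = 22898$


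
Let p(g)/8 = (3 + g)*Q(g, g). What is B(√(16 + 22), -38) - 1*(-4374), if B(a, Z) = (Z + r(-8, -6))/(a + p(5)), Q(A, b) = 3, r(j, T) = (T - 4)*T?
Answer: 80540574/18413 - 11*√38/18413 ≈ 4374.1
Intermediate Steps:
r(j, T) = T*(-4 + T) (r(j, T) = (-4 + T)*T = T*(-4 + T))
p(g) = 72 + 24*g (p(g) = 8*((3 + g)*3) = 8*(9 + 3*g) = 72 + 24*g)
B(a, Z) = (60 + Z)/(192 + a) (B(a, Z) = (Z - 6*(-4 - 6))/(a + (72 + 24*5)) = (Z - 6*(-10))/(a + (72 + 120)) = (Z + 60)/(a + 192) = (60 + Z)/(192 + a))
B(√(16 + 22), -38) - 1*(-4374) = (60 - 38)/(192 + √(16 + 22)) - 1*(-4374) = 22/(192 + √38) + 4374 = 4374 + 22/(192 + √38)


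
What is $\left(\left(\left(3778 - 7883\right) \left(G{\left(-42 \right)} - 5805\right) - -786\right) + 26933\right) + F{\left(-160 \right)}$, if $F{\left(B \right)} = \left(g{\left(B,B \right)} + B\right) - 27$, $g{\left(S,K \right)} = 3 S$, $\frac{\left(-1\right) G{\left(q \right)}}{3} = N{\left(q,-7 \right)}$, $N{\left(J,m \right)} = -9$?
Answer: $23745742$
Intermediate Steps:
$G{\left(q \right)} = 27$ ($G{\left(q \right)} = \left(-3\right) \left(-9\right) = 27$)
$F{\left(B \right)} = -27 + 4 B$ ($F{\left(B \right)} = \left(3 B + B\right) - 27 = 4 B - 27 = -27 + 4 B$)
$\left(\left(\left(3778 - 7883\right) \left(G{\left(-42 \right)} - 5805\right) - -786\right) + 26933\right) + F{\left(-160 \right)} = \left(\left(\left(3778 - 7883\right) \left(27 - 5805\right) - -786\right) + 26933\right) + \left(-27 + 4 \left(-160\right)\right) = \left(\left(\left(-4105\right) \left(-5778\right) + 786\right) + 26933\right) - 667 = \left(\left(23718690 + 786\right) + 26933\right) - 667 = \left(23719476 + 26933\right) - 667 = 23746409 - 667 = 23745742$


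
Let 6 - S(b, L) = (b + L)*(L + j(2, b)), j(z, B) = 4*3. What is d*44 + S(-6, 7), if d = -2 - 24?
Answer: -1157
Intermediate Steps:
j(z, B) = 12
S(b, L) = 6 - (12 + L)*(L + b) (S(b, L) = 6 - (b + L)*(L + 12) = 6 - (L + b)*(12 + L) = 6 - (12 + L)*(L + b))
d = -26
d*44 + S(-6, 7) = -26*44 + (6 - 1*7**2 - 12*7 - 12*(-6) - 1*7*(-6)) = -1144 + (6 - 1*49 - 84 + 72 + 42) = -1144 + (6 - 49 - 84 + 72 + 42) = -1144 - 13 = -1157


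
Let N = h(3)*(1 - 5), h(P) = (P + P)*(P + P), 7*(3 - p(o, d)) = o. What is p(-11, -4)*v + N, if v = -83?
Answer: -3664/7 ≈ -523.43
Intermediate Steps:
p(o, d) = 3 - o/7
h(P) = 4*P**2 (h(P) = (2*P)*(2*P) = 4*P**2)
N = -144 (N = (4*3**2)*(1 - 5) = (4*9)*(-4) = 36*(-4) = -144)
p(-11, -4)*v + N = (3 - 1/7*(-11))*(-83) - 144 = (3 + 11/7)*(-83) - 144 = (32/7)*(-83) - 144 = -2656/7 - 144 = -3664/7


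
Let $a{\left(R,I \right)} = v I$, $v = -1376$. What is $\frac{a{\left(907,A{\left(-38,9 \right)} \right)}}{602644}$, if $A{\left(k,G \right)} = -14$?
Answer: $\frac{688}{21523} \approx 0.031966$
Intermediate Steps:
$a{\left(R,I \right)} = - 1376 I$
$\frac{a{\left(907,A{\left(-38,9 \right)} \right)}}{602644} = \frac{\left(-1376\right) \left(-14\right)}{602644} = 19264 \cdot \frac{1}{602644} = \frac{688}{21523}$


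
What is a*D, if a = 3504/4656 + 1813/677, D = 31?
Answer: 6983742/65669 ≈ 106.35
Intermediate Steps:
a = 225282/65669 (a = 3504*(1/4656) + 1813*(1/677) = 73/97 + 1813/677 = 225282/65669 ≈ 3.4306)
a*D = (225282/65669)*31 = 6983742/65669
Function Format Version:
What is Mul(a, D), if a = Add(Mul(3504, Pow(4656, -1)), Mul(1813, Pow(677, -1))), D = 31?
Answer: Rational(6983742, 65669) ≈ 106.35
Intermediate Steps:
a = Rational(225282, 65669) (a = Add(Mul(3504, Rational(1, 4656)), Mul(1813, Rational(1, 677))) = Add(Rational(73, 97), Rational(1813, 677)) = Rational(225282, 65669) ≈ 3.4306)
Mul(a, D) = Mul(Rational(225282, 65669), 31) = Rational(6983742, 65669)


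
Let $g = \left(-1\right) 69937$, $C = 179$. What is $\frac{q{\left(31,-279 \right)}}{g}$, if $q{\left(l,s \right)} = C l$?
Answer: $- \frac{5549}{69937} \approx -0.079343$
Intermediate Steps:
$q{\left(l,s \right)} = 179 l$
$g = -69937$
$\frac{q{\left(31,-279 \right)}}{g} = \frac{179 \cdot 31}{-69937} = 5549 \left(- \frac{1}{69937}\right) = - \frac{5549}{69937}$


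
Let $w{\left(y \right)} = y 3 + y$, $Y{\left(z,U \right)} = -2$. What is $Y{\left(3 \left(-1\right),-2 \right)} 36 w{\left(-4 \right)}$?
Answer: $1152$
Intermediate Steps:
$w{\left(y \right)} = 4 y$ ($w{\left(y \right)} = 3 y + y = 4 y$)
$Y{\left(3 \left(-1\right),-2 \right)} 36 w{\left(-4 \right)} = \left(-2\right) 36 \cdot 4 \left(-4\right) = \left(-72\right) \left(-16\right) = 1152$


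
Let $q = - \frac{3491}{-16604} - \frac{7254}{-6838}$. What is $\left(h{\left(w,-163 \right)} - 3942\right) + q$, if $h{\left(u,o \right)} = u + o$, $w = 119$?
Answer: $- \frac{17400721423}{4366852} \approx -3984.7$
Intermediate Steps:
$h{\left(u,o \right)} = o + u$
$q = \frac{5550649}{4366852}$ ($q = \left(-3491\right) \left(- \frac{1}{16604}\right) - - \frac{279}{263} = \frac{3491}{16604} + \frac{279}{263} = \frac{5550649}{4366852} \approx 1.2711$)
$\left(h{\left(w,-163 \right)} - 3942\right) + q = \left(\left(-163 + 119\right) - 3942\right) + \frac{5550649}{4366852} = \left(-44 - 3942\right) + \frac{5550649}{4366852} = -3986 + \frac{5550649}{4366852} = - \frac{17400721423}{4366852}$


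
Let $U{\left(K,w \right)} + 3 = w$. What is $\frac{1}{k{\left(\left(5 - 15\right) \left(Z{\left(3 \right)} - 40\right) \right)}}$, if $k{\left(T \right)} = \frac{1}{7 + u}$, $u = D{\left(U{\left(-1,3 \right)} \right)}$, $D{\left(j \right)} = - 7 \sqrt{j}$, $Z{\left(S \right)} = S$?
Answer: $7$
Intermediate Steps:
$U{\left(K,w \right)} = -3 + w$
$u = 0$ ($u = - 7 \sqrt{-3 + 3} = - 7 \sqrt{0} = \left(-7\right) 0 = 0$)
$k{\left(T \right)} = \frac{1}{7}$ ($k{\left(T \right)} = \frac{1}{7 + 0} = \frac{1}{7}$)
$\frac{1}{k{\left(\left(5 - 15\right) \left(Z{\left(3 \right)} - 40\right) \right)}} = \frac{1}{\frac{1}{7}} = 7$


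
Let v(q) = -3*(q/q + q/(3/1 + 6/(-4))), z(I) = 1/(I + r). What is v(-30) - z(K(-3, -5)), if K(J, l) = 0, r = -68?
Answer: 3877/68 ≈ 57.015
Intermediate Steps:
z(I) = 1/(-68 + I) (z(I) = 1/(I - 68) = 1/(-68 + I))
v(q) = -3 - 2*q (v(q) = -3*(1 + q/(3*1 + 6*(-1/4))) = -3*(1 + q/(3 - 3/2)) = -3*(1 + q/(3/2)) = -3*(1 + q*(2/3)) = -3*(1 + 2*q/3) = -3 - 2*q)
v(-30) - z(K(-3, -5)) = (-3 - 2*(-30)) - 1/(-68 + 0) = (-3 + 60) - 1/(-68) = 57 - 1*(-1/68) = 57 + 1/68 = 3877/68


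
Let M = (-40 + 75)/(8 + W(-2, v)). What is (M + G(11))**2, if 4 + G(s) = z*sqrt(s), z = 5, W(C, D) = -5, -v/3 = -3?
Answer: 3004/9 + 230*sqrt(11)/3 ≈ 588.05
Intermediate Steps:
v = 9 (v = -3*(-3) = 9)
G(s) = -4 + 5*sqrt(s)
M = 35/3 (M = (-40 + 75)/(8 - 5) = 35/3 ≈ 11.667)
(M + G(11))**2 = (35/3 + (-4 + 5*sqrt(11)))**2 = (23/3 + 5*sqrt(11))**2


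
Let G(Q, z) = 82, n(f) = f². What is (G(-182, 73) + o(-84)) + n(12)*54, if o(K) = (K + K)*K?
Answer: 21970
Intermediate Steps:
o(K) = 2*K² (o(K) = (2*K)*K = 2*K²)
(G(-182, 73) + o(-84)) + n(12)*54 = (82 + 2*(-84)²) + 12²*54 = (82 + 2*7056) + 144*54 = (82 + 14112) + 7776 = 14194 + 7776 = 21970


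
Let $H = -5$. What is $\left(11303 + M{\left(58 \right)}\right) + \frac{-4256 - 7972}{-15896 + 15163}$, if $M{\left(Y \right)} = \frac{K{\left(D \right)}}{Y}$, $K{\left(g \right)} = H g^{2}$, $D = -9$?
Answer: $\frac{480948101}{42514} \approx 11313.0$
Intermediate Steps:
$K{\left(g \right)} = - 5 g^{2}$
$M{\left(Y \right)} = - \frac{405}{Y}$ ($M{\left(Y \right)} = \frac{\left(-5\right) \left(-9\right)^{2}}{Y} = \frac{\left(-5\right) 81}{Y} = - \frac{405}{Y}$)
$\left(11303 + M{\left(58 \right)}\right) + \frac{-4256 - 7972}{-15896 + 15163} = \left(11303 - \frac{405}{58}\right) + \frac{-4256 - 7972}{-15896 + 15163} = \left(11303 - \frac{405}{58}\right) - \frac{12228}{-733} = \left(11303 - \frac{405}{58}\right) - - \frac{12228}{733} = \frac{655169}{58} + \frac{12228}{733} = \frac{480948101}{42514}$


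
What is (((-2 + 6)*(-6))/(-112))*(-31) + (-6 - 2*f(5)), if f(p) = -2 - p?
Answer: 19/14 ≈ 1.3571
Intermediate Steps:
(((-2 + 6)*(-6))/(-112))*(-31) + (-6 - 2*f(5)) = (((-2 + 6)*(-6))/(-112))*(-31) + (-6 - 2*(-2 - 1*5)) = ((4*(-6))*(-1/112))*(-31) + (-6 - 2*(-2 - 5)) = -24*(-1/112)*(-31) + (-6 - 2*(-7)) = (3/14)*(-31) + (-6 + 14) = -93/14 + 8 = 19/14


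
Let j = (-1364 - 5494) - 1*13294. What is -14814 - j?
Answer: 5338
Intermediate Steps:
j = -20152 (j = -6858 - 13294 = -20152)
-14814 - j = -14814 - 1*(-20152) = -14814 + 20152 = 5338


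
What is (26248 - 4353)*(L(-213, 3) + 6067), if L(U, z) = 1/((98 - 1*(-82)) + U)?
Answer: 4383597950/33 ≈ 1.3284e+8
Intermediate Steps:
L(U, z) = 1/(180 + U) (L(U, z) = 1/((98 + 82) + U) = 1/(180 + U))
(26248 - 4353)*(L(-213, 3) + 6067) = (26248 - 4353)*(1/(180 - 213) + 6067) = 21895*(1/(-33) + 6067) = 21895*(-1/33 + 6067) = 21895*(200210/33) = 4383597950/33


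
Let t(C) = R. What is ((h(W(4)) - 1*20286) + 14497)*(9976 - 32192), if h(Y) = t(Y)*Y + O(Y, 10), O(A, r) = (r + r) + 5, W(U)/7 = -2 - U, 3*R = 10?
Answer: 131163264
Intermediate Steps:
R = 10/3 (R = (⅓)*10 = 10/3 ≈ 3.3333)
W(U) = -14 - 7*U (W(U) = 7*(-2 - U) = -14 - 7*U)
O(A, r) = 5 + 2*r (O(A, r) = 2*r + 5 = 5 + 2*r)
t(C) = 10/3
h(Y) = 25 + 10*Y/3 (h(Y) = 10*Y/3 + (5 + 2*10) = 10*Y/3 + (5 + 20) = 10*Y/3 + 25 = 25 + 10*Y/3)
((h(W(4)) - 1*20286) + 14497)*(9976 - 32192) = (((25 + 10*(-14 - 7*4)/3) - 1*20286) + 14497)*(9976 - 32192) = (((25 + 10*(-14 - 28)/3) - 20286) + 14497)*(-22216) = (((25 + (10/3)*(-42)) - 20286) + 14497)*(-22216) = (((25 - 140) - 20286) + 14497)*(-22216) = ((-115 - 20286) + 14497)*(-22216) = (-20401 + 14497)*(-22216) = -5904*(-22216) = 131163264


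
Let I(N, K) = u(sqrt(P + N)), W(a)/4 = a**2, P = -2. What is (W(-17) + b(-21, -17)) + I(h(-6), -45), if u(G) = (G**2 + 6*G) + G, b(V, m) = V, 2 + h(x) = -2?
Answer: 1129 + 7*I*sqrt(6) ≈ 1129.0 + 17.146*I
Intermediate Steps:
h(x) = -4 (h(x) = -2 - 2 = -4)
W(a) = 4*a**2
u(G) = G**2 + 7*G
I(N, K) = sqrt(-2 + N)*(7 + sqrt(-2 + N))
(W(-17) + b(-21, -17)) + I(h(-6), -45) = (4*(-17)**2 - 21) + (-2 - 4 + 7*sqrt(-2 - 4)) = (4*289 - 21) + (-2 - 4 + 7*sqrt(-6)) = (1156 - 21) + (-2 - 4 + 7*(I*sqrt(6))) = 1135 + (-2 - 4 + 7*I*sqrt(6)) = 1135 + (-6 + 7*I*sqrt(6)) = 1129 + 7*I*sqrt(6)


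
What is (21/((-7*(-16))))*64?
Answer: 12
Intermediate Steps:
(21/((-7*(-16))))*64 = (21/112)*64 = (21*(1/112))*64 = (3/16)*64 = 12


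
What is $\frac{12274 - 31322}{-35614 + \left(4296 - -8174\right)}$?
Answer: $\frac{2381}{2893} \approx 0.82302$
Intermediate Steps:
$\frac{12274 - 31322}{-35614 + \left(4296 - -8174\right)} = - \frac{19048}{-35614 + \left(4296 + 8174\right)} = - \frac{19048}{-35614 + 12470} = - \frac{19048}{-23144} = \left(-19048\right) \left(- \frac{1}{23144}\right) = \frac{2381}{2893}$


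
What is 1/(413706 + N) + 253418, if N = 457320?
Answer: 220733666869/871026 ≈ 2.5342e+5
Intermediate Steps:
1/(413706 + N) + 253418 = 1/(413706 + 457320) + 253418 = 1/871026 + 253418 = 220733666869/871026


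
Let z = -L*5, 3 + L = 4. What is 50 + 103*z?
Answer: -465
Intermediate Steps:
L = 1 (L = -3 + 4 = 1)
z = -5 (z = -1*1*5 = -1*5 = -5)
50 + 103*z = 50 + 103*(-5) = 50 - 515 = -465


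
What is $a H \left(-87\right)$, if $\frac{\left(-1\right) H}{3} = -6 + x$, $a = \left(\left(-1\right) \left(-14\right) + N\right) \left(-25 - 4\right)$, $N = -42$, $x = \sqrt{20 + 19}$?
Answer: $-1271592 + 211932 \sqrt{39} \approx 51923.0$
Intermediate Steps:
$x = \sqrt{39} \approx 6.245$
$a = 812$ ($a = \left(\left(-1\right) \left(-14\right) - 42\right) \left(-25 - 4\right) = \left(14 - 42\right) \left(-29\right) = \left(-28\right) \left(-29\right) = 812$)
$H = 18 - 3 \sqrt{39}$ ($H = - 3 \left(-6 + \sqrt{39}\right) = 18 - 3 \sqrt{39} \approx -0.73499$)
$a H \left(-87\right) = 812 \left(18 - 3 \sqrt{39}\right) \left(-87\right) = \left(14616 - 2436 \sqrt{39}\right) \left(-87\right) = -1271592 + 211932 \sqrt{39}$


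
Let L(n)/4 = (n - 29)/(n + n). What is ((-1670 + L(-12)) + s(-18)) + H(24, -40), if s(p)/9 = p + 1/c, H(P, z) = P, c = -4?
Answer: -21641/12 ≈ -1803.4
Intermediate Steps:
L(n) = 2*(-29 + n)/n (L(n) = 4*((n - 29)/(n + n)) = 4*((-29 + n)/((2*n))) = 4*((-29 + n)*(1/(2*n))) = 4*((-29 + n)/(2*n)) = 2*(-29 + n)/n)
s(p) = -9/4 + 9*p (s(p) = 9*(p + 1/(-4)) = 9*(p - ¼) = 9*(-¼ + p) = -9/4 + 9*p)
((-1670 + L(-12)) + s(-18)) + H(24, -40) = ((-1670 + (2 - 58/(-12))) + (-9/4 + 9*(-18))) + 24 = ((-1670 + (2 - 58*(-1/12))) + (-9/4 - 162)) + 24 = ((-1670 + (2 + 29/6)) - 657/4) + 24 = ((-1670 + 41/6) - 657/4) + 24 = (-9979/6 - 657/4) + 24 = -21929/12 + 24 = -21641/12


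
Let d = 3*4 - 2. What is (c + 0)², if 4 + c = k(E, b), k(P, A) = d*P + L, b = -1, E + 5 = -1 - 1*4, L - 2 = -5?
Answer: 11449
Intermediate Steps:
L = -3 (L = 2 - 5 = -3)
d = 10 (d = 12 - 2 = 10)
E = -10 (E = -5 + (-1 - 1*4) = -5 + (-1 - 4) = -5 - 5 = -10)
k(P, A) = -3 + 10*P (k(P, A) = 10*P - 3 = -3 + 10*P)
c = -107 (c = -4 + (-3 + 10*(-10)) = -4 + (-3 - 100) = -4 - 103 = -107)
(c + 0)² = (-107 + 0)² = (-107)² = 11449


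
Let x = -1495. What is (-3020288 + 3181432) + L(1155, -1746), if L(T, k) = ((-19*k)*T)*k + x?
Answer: -66899523971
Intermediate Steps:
L(T, k) = -1495 - 19*T*k**2 (L(T, k) = ((-19*k)*T)*k - 1495 = (-19*T*k)*k - 1495 = -19*T*k**2 - 1495 = -1495 - 19*T*k**2)
(-3020288 + 3181432) + L(1155, -1746) = (-3020288 + 3181432) + (-1495 - 19*1155*(-1746)**2) = 161144 + (-1495 - 19*1155*3048516) = 161144 + (-1495 - 66899683620) = 161144 - 66899685115 = -66899523971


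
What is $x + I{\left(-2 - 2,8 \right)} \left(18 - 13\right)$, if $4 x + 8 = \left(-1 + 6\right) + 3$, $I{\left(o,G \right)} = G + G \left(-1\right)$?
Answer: $0$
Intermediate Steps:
$I{\left(o,G \right)} = 0$ ($I{\left(o,G \right)} = G - G = 0$)
$x = 0$ ($x = -2 + \frac{\left(-1 + 6\right) + 3}{4} = -2 + \frac{5 + 3}{4} = -2 + \frac{1}{4} \cdot 8 = -2 + 2 = 0$)
$x + I{\left(-2 - 2,8 \right)} \left(18 - 13\right) = 0 + 0 \left(18 - 13\right) = 0 + 0 \cdot 5 = 0 + 0 = 0$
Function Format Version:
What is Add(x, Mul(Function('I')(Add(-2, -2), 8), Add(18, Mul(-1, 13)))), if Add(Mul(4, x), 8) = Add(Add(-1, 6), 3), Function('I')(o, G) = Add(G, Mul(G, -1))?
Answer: 0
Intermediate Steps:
Function('I')(o, G) = 0 (Function('I')(o, G) = Add(G, Mul(-1, G)) = 0)
x = 0 (x = Add(-2, Mul(Rational(1, 4), Add(Add(-1, 6), 3))) = Add(-2, Mul(Rational(1, 4), Add(5, 3))) = Add(-2, Mul(Rational(1, 4), 8)) = Add(-2, 2) = 0)
Add(x, Mul(Function('I')(Add(-2, -2), 8), Add(18, Mul(-1, 13)))) = Add(0, Mul(0, Add(18, Mul(-1, 13)))) = Add(0, Mul(0, Add(18, -13))) = Add(0, Mul(0, 5)) = Add(0, 0) = 0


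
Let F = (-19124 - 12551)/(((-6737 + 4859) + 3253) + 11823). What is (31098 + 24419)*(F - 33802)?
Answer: -24768935698507/13198 ≈ -1.8767e+9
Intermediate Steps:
F = -31675/13198 (F = -31675/((-1878 + 3253) + 11823) = -31675/(1375 + 11823) = -31675/13198 ≈ -2.4000)
(31098 + 24419)*(F - 33802) = (31098 + 24419)*(-31675/13198 - 33802) = 55517*(-446150471/13198) = -24768935698507/13198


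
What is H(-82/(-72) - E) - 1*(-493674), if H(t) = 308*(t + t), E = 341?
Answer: 2558876/9 ≈ 2.8432e+5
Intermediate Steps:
H(t) = 616*t (H(t) = 308*(2*t) = 616*t)
H(-82/(-72) - E) - 1*(-493674) = 616*(-82/(-72) - 1*341) - 1*(-493674) = 616*(-82*(-1/72) - 341) + 493674 = 616*(41/36 - 341) + 493674 = 616*(-12235/36) + 493674 = -1884190/9 + 493674 = 2558876/9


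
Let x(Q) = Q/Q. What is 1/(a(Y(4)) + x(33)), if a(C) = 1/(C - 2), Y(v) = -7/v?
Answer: 15/11 ≈ 1.3636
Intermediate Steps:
a(C) = 1/(-2 + C)
x(Q) = 1
1/(a(Y(4)) + x(33)) = 1/(1/(-2 - 7/4) + 1) = 1/(1/(-15/4) + 1) = 1/(-4/15 + 1) = 1/(11/15) = 15/11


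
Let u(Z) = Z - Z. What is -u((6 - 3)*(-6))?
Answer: 0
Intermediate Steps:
u(Z) = 0
-u((6 - 3)*(-6)) = -1*0 = 0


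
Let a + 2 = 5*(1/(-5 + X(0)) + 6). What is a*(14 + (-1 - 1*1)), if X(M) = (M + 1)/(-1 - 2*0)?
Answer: 326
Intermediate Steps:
X(M) = -1 - M (X(M) = (1 + M)/(-1 + 0) = (1 + M)/(-1) = (1 + M)*(-1) = -1 - M)
a = 163/6 (a = -2 + 5*(1/(-5 + (-1 - 1*0)) + 6) = -2 + 5*(1/(-5 + (-1 + 0)) + 6) = -2 + 5*(1/(-5 - 1) + 6) = -2 + 5*(1/(-6) + 6) = -2 + 5*(-⅙ + 6) = -2 + 5*(35/6) = -2 + 175/6 = 163/6 ≈ 27.167)
a*(14 + (-1 - 1*1)) = 163*(14 + (-1 - 1*1))/6 = 163*(14 + (-1 - 1))/6 = 163*(14 - 2)/6 = (163/6)*12 = 326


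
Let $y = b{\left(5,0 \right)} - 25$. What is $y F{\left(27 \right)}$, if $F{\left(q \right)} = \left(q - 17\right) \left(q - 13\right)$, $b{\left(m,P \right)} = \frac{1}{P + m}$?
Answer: $-3472$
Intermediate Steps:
$F{\left(q \right)} = \left(-17 + q\right) \left(-13 + q\right)$
$y = - \frac{124}{5}$ ($y = \frac{1}{0 + 5} - 25 = \frac{1}{5} - 25 = - \frac{124}{5} \approx -24.8$)
$y F{\left(27 \right)} = - \frac{124 \left(221 + 27^{2} - 810\right)}{5} = - \frac{124 \left(221 + 729 - 810\right)}{5} = \left(- \frac{124}{5}\right) 140 = -3472$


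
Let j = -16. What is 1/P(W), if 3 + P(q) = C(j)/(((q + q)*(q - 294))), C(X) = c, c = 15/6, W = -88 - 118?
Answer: -82400/247199 ≈ -0.33333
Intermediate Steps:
W = -206
c = 5/2 (c = 15*(⅙) = 5/2 ≈ 2.5000)
C(X) = 5/2
P(q) = -3 + 5/(4*q*(-294 + q)) (P(q) = -3 + 5/(2*(((q + q)*(q - 294)))) = -3 + 5/(2*(((2*q)*(-294 + q)))) = -3 + 5/(2*((2*q*(-294 + q)))) = -3 + 5*(1/(2*q*(-294 + q)))/2 = -3 + 5/(4*q*(-294 + q)))
1/P(W) = 1/((¼)*(5 - 12*(-206)² + 3528*(-206))/(-206*(-294 - 206))) = 1/((¼)*(-1/206)*(5 - 12*42436 - 726768)/(-500)) = 1/((¼)*(-1/206)*(-1/500)*(5 - 509232 - 726768)) = 1/((¼)*(-1/206)*(-1/500)*(-1235995)) = 1/(-247199/82400) = -82400/247199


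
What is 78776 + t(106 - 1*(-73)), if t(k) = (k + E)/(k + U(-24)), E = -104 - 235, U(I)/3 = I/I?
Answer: 7168536/91 ≈ 78775.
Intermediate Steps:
U(I) = 3 (U(I) = 3*(I/I) = 3*1 = 3)
E = -339
t(k) = (-339 + k)/(3 + k) (t(k) = (k - 339)/(k + 3) = (-339 + k)/(3 + k))
78776 + t(106 - 1*(-73)) = 78776 + (-339 + (106 - 1*(-73)))/(3 + (106 - 1*(-73))) = 78776 + (-339 + (106 + 73))/(3 + (106 + 73)) = 78776 + (-339 + 179)/(3 + 179) = 78776 - 160/182 = 78776 + (1/182)*(-160) = 78776 - 80/91 = 7168536/91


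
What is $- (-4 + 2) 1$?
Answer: $2$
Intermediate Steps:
$- (-4 + 2) 1 = \left(-1\right) \left(-2\right) 1 = 2 \cdot 1 = 2$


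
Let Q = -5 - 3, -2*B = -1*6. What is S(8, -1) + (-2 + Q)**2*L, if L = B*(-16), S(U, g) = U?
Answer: -4792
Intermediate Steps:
B = 3 (B = -(-1)*6/2 = -1/2*(-6) = 3)
L = -48 (L = 3*(-16) = -48)
Q = -8
S(8, -1) + (-2 + Q)**2*L = 8 + (-2 - 8)**2*(-48) = 8 + (-10)**2*(-48) = 8 + 100*(-48) = 8 - 4800 = -4792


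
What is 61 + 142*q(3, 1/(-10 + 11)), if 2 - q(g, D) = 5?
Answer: -365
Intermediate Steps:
q(g, D) = -3 (q(g, D) = 2 - 1*5 = 2 - 5 = -3)
61 + 142*q(3, 1/(-10 + 11)) = 61 + 142*(-3) = 61 - 426 = -365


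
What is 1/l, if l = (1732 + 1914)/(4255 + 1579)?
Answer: 2917/1823 ≈ 1.6001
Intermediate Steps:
l = 1823/2917 (l = 3646/5834 = 3646*(1/5834) = 1823/2917 ≈ 0.62496)
1/l = 1/(1823/2917) = 2917/1823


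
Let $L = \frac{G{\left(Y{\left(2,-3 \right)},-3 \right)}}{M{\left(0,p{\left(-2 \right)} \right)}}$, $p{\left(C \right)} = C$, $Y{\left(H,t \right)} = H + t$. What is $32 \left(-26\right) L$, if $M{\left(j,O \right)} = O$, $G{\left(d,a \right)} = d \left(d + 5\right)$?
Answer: $-1664$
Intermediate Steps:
$G{\left(d,a \right)} = d \left(5 + d\right)$
$L = 2$ ($L = \frac{\left(2 - 3\right) \left(5 + \left(2 - 3\right)\right)}{-2} = - (5 - 1) \left(- \frac{1}{2}\right) = \left(-1\right) 4 \left(- \frac{1}{2}\right) = \left(-4\right) \left(- \frac{1}{2}\right) = 2$)
$32 \left(-26\right) L = 32 \left(-26\right) 2 = \left(-832\right) 2 = -1664$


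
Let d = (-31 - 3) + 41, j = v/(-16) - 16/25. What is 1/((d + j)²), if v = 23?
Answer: 160000/3876961 ≈ 0.041269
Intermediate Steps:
j = -831/400 (j = 23/(-16) - 16/25 = 23*(-1/16) - 16*1/25 = -23/16 - 16/25 = -831/400 ≈ -2.0775)
d = 7 (d = -34 + 41 = 7)
1/((d + j)²) = 1/((7 - 831/400)²) = 1/((1969/400)²) = 1/(3876961/160000) = 160000/3876961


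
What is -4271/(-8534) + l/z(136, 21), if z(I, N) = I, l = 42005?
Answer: 10560339/34136 ≈ 309.36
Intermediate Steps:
-4271/(-8534) + l/z(136, 21) = -4271/(-8534) + 42005/136 = -4271*(-1/8534) + 42005*(1/136) = 4271/8534 + 42005/136 = 10560339/34136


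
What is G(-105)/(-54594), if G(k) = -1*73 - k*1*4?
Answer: -347/54594 ≈ -0.0063560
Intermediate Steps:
G(k) = -73 - 4*k (G(k) = -73 - k*4 = -73 - 4*k)
G(-105)/(-54594) = (-73 - 4*(-105))/(-54594) = (-73 + 420)*(-1/54594) = 347*(-1/54594) = -347/54594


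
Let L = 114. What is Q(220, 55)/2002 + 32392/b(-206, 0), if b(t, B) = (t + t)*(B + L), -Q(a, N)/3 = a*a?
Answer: -39117059/534261 ≈ -73.217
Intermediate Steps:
Q(a, N) = -3*a**2 (Q(a, N) = -3*a*a = -3*a**2)
b(t, B) = 2*t*(114 + B) (b(t, B) = (t + t)*(B + 114) = (2*t)*(114 + B) = 2*t*(114 + B))
Q(220, 55)/2002 + 32392/b(-206, 0) = -3*220**2/2002 + 32392/((2*(-206)*(114 + 0))) = -3*48400*(1/2002) + 32392/((2*(-206)*114)) = -145200*1/2002 + 32392/(-46968) = -6600/91 + 32392*(-1/46968) = -6600/91 - 4049/5871 = -39117059/534261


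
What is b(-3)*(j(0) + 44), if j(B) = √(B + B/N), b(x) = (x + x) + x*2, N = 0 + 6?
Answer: -528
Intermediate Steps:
N = 6
b(x) = 4*x (b(x) = 2*x + 2*x = 4*x)
j(B) = √42*√B/6 (j(B) = √(B + B/6) = √(7*B/6) = √42*√B/6)
b(-3)*(j(0) + 44) = (4*(-3))*(√42*√0/6 + 44) = -12*((⅙)*√42*0 + 44) = -12*(0 + 44) = -12*44 = -528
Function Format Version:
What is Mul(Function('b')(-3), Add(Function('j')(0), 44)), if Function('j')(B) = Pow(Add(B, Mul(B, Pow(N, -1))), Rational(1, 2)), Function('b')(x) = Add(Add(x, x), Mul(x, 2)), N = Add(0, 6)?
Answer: -528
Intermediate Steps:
N = 6
Function('b')(x) = Mul(4, x) (Function('b')(x) = Add(Mul(2, x), Mul(2, x)) = Mul(4, x))
Function('j')(B) = Mul(Rational(1, 6), Pow(42, Rational(1, 2)), Pow(B, Rational(1, 2))) (Function('j')(B) = Pow(Add(B, Mul(B, Pow(6, -1))), Rational(1, 2)) = Pow(Add(B, Mul(B, Rational(1, 6))), Rational(1, 2)) = Pow(Add(B, Mul(Rational(1, 6), B)), Rational(1, 2)) = Pow(Mul(Rational(7, 6), B), Rational(1, 2)) = Mul(Rational(1, 6), Pow(42, Rational(1, 2)), Pow(B, Rational(1, 2))))
Mul(Function('b')(-3), Add(Function('j')(0), 44)) = Mul(Mul(4, -3), Add(Mul(Rational(1, 6), Pow(42, Rational(1, 2)), Pow(0, Rational(1, 2))), 44)) = Mul(-12, Add(Mul(Rational(1, 6), Pow(42, Rational(1, 2)), 0), 44)) = Mul(-12, Add(0, 44)) = Mul(-12, 44) = -528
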